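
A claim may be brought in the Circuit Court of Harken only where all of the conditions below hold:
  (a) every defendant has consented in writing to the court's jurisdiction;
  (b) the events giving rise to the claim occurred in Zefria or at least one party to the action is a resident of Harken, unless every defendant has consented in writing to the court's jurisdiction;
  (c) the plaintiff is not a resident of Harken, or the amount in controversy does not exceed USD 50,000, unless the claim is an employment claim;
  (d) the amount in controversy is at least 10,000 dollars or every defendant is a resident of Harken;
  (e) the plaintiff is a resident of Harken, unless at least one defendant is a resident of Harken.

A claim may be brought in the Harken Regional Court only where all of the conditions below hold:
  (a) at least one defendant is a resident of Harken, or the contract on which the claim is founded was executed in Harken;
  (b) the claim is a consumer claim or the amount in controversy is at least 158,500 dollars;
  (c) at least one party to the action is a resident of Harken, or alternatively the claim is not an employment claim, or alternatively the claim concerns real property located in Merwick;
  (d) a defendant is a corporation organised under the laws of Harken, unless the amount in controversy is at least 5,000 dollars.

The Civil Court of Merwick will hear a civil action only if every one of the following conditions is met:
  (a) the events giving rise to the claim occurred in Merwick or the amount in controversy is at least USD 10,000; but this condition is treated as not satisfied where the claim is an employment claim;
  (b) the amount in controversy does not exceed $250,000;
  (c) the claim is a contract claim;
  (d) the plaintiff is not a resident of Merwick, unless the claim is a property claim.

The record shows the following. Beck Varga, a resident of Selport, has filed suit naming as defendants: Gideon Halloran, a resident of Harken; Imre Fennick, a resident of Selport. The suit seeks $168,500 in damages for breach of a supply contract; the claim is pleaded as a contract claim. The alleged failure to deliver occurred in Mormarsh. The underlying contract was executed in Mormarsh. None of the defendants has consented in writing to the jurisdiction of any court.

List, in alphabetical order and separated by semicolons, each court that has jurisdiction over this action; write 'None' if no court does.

the Civil Court of Merwick; the Harken Regional Court

The Circuit Court of Harken:
  (a) No such written consent has been filed. Not satisfied.
  (b) Gideon Halloran resides in Harken, which satisfies one of the alternatives. Met.
  (c) The plaintiff resides in Selport, which is not Harken, so this disjunct is met. Condition met.
  (d) The amount in controversy is $168,500, which meets the $10,000 floor, so this disjunct is met. Satisfied.
  (e) The plaintiff resides in Selport, not Harken. The proviso rescues it, though: Gideon Halloran resides in Harken. Satisfied.
  → The court lacks jurisdiction.
The Harken Regional Court:
  (a) Gideon Halloran resides in Harken, so this disjunct is met. Condition met.
  (b) The amount in controversy is 168,500 dollars, which meets the USD 158,500 floor, which satisfies one of the alternatives. Met.
  (c) Gideon Halloran resides in Harken, so one alternative holds. Satisfied.
  (d) No defendant is a corporation. However, the amount in controversy is USD 168,500, which meets the 5,000 dollars floor, so the 'unless' proviso supplies this condition. Satisfied.
  → The court has jurisdiction.
The Civil Court of Merwick:
  (a) The amount in controversy is $168,500, which meets the USD 10,000 floor, which satisfies one of the alternatives. The exception is not triggered, since the claim is a contract claim, not an employment claim. Satisfied.
  (b) The amount in controversy is 168,500 dollars, within the $250,000 ceiling. Satisfied.
  (c) The claim is a contract claim. Condition met.
  (d) The plaintiff resides in Selport, which is not Merwick. Condition met.
  → All conditions met; jurisdiction exists.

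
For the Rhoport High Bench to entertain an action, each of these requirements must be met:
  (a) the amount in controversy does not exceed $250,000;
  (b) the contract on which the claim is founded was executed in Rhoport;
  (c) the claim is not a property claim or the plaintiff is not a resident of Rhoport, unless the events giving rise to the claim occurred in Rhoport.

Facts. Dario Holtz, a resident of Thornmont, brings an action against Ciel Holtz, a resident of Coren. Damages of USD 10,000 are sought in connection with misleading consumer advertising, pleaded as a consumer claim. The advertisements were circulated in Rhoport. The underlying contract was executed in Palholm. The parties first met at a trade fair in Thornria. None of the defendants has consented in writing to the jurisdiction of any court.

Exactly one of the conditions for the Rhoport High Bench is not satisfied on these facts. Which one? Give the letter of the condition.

The Rhoport High Bench:
  (a) The amount in controversy is 10,000 dollars, within the USD 250,000 ceiling. Satisfied.
  (b) The contract was executed in Palholm, not Rhoport. Not met.
  (c) The claim is a consumer claim, not a property claim, which satisfies one of the alternatives. Met.
Only condition (b) fails.

(b)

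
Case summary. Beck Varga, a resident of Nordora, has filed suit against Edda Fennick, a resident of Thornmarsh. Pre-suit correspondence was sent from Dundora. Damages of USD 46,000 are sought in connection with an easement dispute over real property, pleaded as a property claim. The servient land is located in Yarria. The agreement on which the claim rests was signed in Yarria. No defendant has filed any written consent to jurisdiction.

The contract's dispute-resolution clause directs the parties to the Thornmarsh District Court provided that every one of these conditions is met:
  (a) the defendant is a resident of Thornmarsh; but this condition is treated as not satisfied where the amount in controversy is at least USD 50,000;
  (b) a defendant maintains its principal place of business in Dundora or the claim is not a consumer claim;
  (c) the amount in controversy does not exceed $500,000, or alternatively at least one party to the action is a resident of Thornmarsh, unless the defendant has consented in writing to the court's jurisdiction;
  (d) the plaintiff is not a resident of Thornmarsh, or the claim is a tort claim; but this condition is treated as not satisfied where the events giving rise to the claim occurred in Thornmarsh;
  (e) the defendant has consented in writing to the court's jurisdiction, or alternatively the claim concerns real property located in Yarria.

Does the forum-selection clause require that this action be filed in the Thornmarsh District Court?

Yes

The Thornmarsh District Court:
  (a) The defendant resides in Thornmarsh. The carve-out does not apply: the amount in controversy is 46,000 dollars, below the $50,000 floor. Satisfied.
  (b) The claim is a property claim, not a consumer claim, so this disjunct is met. Satisfied.
  (c) The amount in controversy is $46,000, within the 500,000 dollars ceiling, so this disjunct is met. Met.
  (d) The plaintiff resides in Nordora, which is not Thornmarsh — that alternative is enough. The exception is not triggered, since the operative events occurred in Yarria, not Thornmarsh. Satisfied.
  (e) The property lies in Yarria, so one alternative holds. Condition met.
  → The clause applies.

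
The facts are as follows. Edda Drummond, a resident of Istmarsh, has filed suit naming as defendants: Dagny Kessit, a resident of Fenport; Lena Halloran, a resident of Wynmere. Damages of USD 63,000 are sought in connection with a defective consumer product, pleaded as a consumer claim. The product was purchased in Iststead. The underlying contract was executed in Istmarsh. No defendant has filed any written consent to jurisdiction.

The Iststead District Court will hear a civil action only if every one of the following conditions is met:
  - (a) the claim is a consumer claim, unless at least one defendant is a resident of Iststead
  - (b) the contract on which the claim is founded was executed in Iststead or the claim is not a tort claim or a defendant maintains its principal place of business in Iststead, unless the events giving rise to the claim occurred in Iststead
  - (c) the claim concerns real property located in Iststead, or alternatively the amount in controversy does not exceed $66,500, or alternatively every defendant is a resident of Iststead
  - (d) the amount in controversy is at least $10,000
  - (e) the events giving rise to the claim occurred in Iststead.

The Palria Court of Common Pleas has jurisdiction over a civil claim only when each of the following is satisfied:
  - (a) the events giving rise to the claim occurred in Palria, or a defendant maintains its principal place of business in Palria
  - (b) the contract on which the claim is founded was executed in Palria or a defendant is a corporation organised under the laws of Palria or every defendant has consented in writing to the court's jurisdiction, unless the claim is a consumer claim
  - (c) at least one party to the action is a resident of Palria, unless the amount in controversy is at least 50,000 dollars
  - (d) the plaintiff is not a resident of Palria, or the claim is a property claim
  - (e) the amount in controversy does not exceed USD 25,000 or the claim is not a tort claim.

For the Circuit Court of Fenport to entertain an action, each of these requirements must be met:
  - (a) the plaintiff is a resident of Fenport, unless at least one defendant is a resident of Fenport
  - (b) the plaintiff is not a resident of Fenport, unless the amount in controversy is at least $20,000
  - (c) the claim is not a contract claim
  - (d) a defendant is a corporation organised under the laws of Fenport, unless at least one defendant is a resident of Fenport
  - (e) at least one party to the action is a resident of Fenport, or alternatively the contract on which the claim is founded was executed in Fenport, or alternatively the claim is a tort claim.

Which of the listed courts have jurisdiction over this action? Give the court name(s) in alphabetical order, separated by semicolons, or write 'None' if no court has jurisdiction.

the Circuit Court of Fenport; the Iststead District Court

The Iststead District Court:
  (a) The claim is a consumer claim. Met.
  (b) The claim is a consumer claim, not a tort claim, so one alternative holds. Satisfied.
  (c) The amount in controversy is $63,000, within the $66,500 ceiling, so one alternative holds. Condition met.
  (d) The amount in controversy is USD 63,000, which meets the $10,000 floor. Satisfied.
  (e) The operative events occurred in Iststead. Satisfied.
  → All conditions met; jurisdiction exists.
The Palria Court of Common Pleas:
  (a) The operative events occurred in Iststead, not Palria; no defendant is a corporation — no alternative holds. Not satisfied.
  (b) The contract was executed in Istmarsh, not Palria; no defendant is a corporation; no such written consent has been filed — none of the alternatives is met. However, the claim is a consumer claim, so the 'unless' proviso supplies this condition. Met.
  (c) No party resides in Palria. However, the amount in controversy is USD 63,000, which meets the $50,000 floor, so the 'unless' proviso supplies this condition. Satisfied.
  (d) The plaintiff resides in Istmarsh, which is not Palria, so one alternative holds. Satisfied.
  (e) The claim is a consumer claim, not a tort claim, so one alternative holds. Met.
  → Not every requirement is met — no jurisdiction.
The Circuit Court of Fenport:
  (a) The plaintiff resides in Istmarsh, not Fenport. The proviso rescues it, though: Dagny Kessit resides in Fenport. Condition met.
  (b) The plaintiff resides in Istmarsh, which is not Fenport. Condition met.
  (c) The claim is a consumer claim, not a contract claim. Condition met.
  (d) No defendant is a corporation. However, Dagny Kessit resides in Fenport, so the 'unless' proviso supplies this condition. Satisfied.
  (e) Dagny Kessit resides in Fenport, so this disjunct is met. Condition met.
  → All conditions met; jurisdiction exists.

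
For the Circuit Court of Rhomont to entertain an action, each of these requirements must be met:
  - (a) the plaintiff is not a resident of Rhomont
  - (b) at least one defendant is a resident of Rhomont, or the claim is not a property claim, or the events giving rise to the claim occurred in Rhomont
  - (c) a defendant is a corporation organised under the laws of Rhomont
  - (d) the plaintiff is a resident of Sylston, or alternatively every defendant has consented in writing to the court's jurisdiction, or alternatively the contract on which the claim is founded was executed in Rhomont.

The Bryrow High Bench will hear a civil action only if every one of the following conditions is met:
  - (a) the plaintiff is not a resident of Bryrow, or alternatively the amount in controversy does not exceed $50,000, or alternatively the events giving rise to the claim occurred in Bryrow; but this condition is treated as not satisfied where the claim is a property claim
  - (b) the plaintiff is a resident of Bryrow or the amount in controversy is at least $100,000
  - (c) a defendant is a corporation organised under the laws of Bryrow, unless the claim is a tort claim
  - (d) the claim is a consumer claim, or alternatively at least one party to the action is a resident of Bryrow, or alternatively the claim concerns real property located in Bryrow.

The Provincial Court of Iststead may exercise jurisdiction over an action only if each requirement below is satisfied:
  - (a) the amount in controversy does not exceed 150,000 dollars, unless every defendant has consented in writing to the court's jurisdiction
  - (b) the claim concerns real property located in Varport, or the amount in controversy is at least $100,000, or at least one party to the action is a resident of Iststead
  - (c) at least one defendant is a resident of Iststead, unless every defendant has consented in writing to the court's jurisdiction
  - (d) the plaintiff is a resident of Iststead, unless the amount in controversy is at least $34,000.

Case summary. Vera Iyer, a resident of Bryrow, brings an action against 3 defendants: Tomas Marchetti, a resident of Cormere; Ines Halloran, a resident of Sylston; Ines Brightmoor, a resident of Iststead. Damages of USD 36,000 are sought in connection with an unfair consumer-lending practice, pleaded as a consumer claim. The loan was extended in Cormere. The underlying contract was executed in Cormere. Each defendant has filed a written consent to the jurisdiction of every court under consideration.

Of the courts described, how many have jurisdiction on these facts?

1

The Circuit Court of Rhomont:
  (a) The plaintiff resides in Bryrow, which is not Rhomont. Condition met.
  (b) The claim is a consumer claim, not a property claim, which satisfies one of the alternatives. Condition met.
  (c) No defendant is a corporation. Fails.
  (d) Every defendant has filed written consent, so this disjunct is met. Condition met.
  → No jurisdiction.
The Bryrow High Bench:
  (a) The amount in controversy is 36,000 dollars, within the 50,000 dollars ceiling — that alternative is enough. The exception is not triggered, since the claim is a consumer claim, not a property claim. Met.
  (b) The plaintiff resides in Bryrow, so this disjunct is met. Condition met.
  (c) No defendant is a corporation. And the claim is a consumer claim, not a tort claim, so the proviso does not save it. Condition not met.
  (d) The claim is a consumer claim, so this disjunct is met. Condition met.
  → Not every requirement is met — no jurisdiction.
The Provincial Court of Iststead:
  (a) The amount in controversy is 36,000 dollars, within the 150,000 dollars ceiling. Satisfied.
  (b) Ines Brightmoor resides in Iststead — that alternative is enough. Satisfied.
  (c) Ines Brightmoor resides in Iststead. Met.
  (d) The plaintiff resides in Bryrow, not Iststead. The proviso rescues it, though: the amount in controversy is 36,000 dollars, which meets the USD 34,000 floor. Satisfied.
  → Every requirement is satisfied — jurisdiction.
Courts with jurisdiction: the Provincial Court of Iststead — 1 in total.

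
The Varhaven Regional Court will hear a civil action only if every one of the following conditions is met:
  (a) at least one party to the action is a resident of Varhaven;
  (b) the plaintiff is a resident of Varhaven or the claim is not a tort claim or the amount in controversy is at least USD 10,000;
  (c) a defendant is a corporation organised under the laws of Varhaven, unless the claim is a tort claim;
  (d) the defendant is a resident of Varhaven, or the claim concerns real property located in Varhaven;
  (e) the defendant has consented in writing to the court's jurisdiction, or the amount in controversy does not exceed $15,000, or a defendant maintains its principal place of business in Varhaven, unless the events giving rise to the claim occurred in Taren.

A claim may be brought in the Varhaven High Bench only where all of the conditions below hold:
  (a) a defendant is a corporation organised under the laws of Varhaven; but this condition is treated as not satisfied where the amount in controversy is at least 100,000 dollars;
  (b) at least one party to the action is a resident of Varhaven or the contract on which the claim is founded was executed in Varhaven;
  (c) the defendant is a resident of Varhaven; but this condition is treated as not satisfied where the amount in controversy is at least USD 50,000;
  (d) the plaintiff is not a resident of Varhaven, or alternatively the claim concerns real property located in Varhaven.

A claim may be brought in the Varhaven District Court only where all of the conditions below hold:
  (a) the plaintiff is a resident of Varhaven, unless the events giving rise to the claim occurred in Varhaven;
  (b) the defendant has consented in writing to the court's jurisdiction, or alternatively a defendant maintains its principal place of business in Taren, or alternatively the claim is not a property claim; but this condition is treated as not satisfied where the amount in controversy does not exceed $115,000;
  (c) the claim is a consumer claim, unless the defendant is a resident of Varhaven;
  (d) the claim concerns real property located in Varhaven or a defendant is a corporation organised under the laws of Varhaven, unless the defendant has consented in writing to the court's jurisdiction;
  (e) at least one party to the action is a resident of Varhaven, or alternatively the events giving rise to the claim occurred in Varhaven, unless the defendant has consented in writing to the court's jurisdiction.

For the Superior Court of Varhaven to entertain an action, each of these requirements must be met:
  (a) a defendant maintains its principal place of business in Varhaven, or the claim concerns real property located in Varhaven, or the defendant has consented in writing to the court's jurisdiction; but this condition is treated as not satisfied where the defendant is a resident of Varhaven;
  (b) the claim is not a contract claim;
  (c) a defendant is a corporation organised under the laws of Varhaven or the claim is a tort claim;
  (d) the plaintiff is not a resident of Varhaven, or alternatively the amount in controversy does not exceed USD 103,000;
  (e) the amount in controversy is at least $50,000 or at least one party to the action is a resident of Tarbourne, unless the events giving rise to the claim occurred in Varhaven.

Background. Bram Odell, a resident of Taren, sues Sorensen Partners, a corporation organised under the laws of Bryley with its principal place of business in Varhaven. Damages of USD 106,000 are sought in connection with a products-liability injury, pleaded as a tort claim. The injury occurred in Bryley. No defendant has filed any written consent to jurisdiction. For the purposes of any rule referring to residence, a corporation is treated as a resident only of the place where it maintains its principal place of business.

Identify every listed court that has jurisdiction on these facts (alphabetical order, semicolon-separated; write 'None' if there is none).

the Varhaven Regional Court

The Varhaven Regional Court:
  (a) Sorensen Partners resides in Varhaven. Condition met.
  (b) The amount in controversy is 106,000 dollars, which meets the 10,000 dollars floor, which satisfies one of the alternatives. Condition met.
  (c) The corporate defendant(s) are organised in Bryley, not Varhaven. The proviso rescues it, though: the claim is a tort claim. Condition met.
  (d) The defendant resides in Varhaven, which satisfies one of the alternatives. Met.
  (e) Sorensen Partners has its principal place of business in Varhaven, so one alternative holds. Met.
  → All conditions met; jurisdiction exists.
The Varhaven High Bench:
  (a) The corporate defendant(s) are organised in Bryley, not Varhaven. Condition not met.
  (b) Sorensen Partners resides in Varhaven, so one alternative holds. Satisfied.
  (c) The defendant resides in Varhaven. But the carve-out bites: the amount in controversy is 106,000 dollars, which meets the USD 50,000 floor. Condition not met.
  (d) The plaintiff resides in Taren, which is not Varhaven — that alternative is enough. Satisfied.
  → No jurisdiction.
The Varhaven District Court:
  (a) The plaintiff resides in Taren, not Varhaven. And the operative events occurred in Bryley, not Varhaven, so the proviso does not save it. Not met.
  (b) The claim is a tort claim, not a property claim, which satisfies one of the alternatives. But the carve-out bites: the amount in controversy is 106,000 dollars, within the 115,000 dollars ceiling. Not satisfied.
  (c) The claim is a tort claim, not a consumer claim. The proviso rescues it, though: the defendant resides in Varhaven. Met.
  (d) The claim does not concern real property; the corporate defendant(s) are organised in Bryley, not Varhaven — every alternative fails. Nor does the 'unless' clause help: no such written consent has been filed. Fails.
  (e) Sorensen Partners resides in Varhaven, so one alternative holds. Met.
  → Not every requirement is met — no jurisdiction.
The Superior Court of Varhaven:
  (a) Sorensen Partners has its principal place of business in Varhaven — that alternative is enough. But the defendant resides in Varhaven, triggering the carve-out and defeating this condition. Fails.
  (b) The claim is a tort claim, not a contract claim. Condition met.
  (c) The claim is a tort claim, so this disjunct is met. Met.
  (d) The plaintiff resides in Taren, which is not Varhaven, which satisfies one of the alternatives. Satisfied.
  (e) The amount in controversy is USD 106,000, which meets the $50,000 floor — that alternative is enough. Condition met.
  → The court lacks jurisdiction.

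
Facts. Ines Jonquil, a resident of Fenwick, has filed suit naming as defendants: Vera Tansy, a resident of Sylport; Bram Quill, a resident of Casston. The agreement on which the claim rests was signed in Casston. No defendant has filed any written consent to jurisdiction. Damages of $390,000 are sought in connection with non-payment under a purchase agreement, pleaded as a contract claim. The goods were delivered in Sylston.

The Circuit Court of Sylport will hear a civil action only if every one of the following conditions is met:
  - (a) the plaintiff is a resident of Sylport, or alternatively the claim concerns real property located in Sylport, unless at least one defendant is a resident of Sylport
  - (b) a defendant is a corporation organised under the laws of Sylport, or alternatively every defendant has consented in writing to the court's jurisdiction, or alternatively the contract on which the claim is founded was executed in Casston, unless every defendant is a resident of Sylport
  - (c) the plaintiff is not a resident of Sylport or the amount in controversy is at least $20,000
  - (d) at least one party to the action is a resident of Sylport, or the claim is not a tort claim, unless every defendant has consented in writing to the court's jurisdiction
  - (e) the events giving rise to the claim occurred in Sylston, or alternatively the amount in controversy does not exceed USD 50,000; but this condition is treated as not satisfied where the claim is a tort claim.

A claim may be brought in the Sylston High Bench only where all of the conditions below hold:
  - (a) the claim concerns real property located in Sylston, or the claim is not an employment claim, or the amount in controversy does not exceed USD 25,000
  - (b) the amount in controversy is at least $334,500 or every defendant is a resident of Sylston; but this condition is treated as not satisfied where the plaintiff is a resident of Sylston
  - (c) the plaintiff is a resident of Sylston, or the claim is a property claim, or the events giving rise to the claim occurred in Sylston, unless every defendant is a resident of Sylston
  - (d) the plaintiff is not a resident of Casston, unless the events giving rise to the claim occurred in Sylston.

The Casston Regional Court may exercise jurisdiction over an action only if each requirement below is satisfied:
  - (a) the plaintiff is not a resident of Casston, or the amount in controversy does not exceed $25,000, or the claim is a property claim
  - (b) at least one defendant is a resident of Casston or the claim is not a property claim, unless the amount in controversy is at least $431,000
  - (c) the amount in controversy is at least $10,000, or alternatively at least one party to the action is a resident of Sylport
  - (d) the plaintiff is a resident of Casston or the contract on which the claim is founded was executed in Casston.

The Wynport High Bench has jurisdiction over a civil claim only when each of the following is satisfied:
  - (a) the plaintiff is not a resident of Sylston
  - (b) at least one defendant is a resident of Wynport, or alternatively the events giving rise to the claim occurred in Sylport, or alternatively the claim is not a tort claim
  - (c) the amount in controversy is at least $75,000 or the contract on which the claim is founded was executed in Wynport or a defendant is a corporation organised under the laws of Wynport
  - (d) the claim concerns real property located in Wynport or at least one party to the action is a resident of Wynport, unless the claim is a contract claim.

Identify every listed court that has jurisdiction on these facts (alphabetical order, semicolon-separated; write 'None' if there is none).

The Circuit Court of Sylport:
  (a) The plaintiff resides in Fenwick, not Sylport; the claim does not concern real property — every alternative fails. The proviso rescues it, though: Vera Tansy resides in Sylport. Condition met.
  (b) The contract was executed in Casston — that alternative is enough. Condition met.
  (c) The plaintiff resides in Fenwick, which is not Sylport, so this disjunct is met. Condition met.
  (d) Vera Tansy resides in Sylport, so this disjunct is met. Satisfied.
  (e) The operative events occurred in Sylston, which satisfies one of the alternatives. The exception is not triggered, since the claim is a contract claim, not a tort claim. Condition met.
  → Every requirement is satisfied — jurisdiction.
The Sylston High Bench:
  (a) The claim is a contract claim, not an employment claim, so one alternative holds. Met.
  (b) The amount in controversy is USD 390,000, which meets the 334,500 dollars floor, so this disjunct is met. The carve-out does not apply: the plaintiff resides in Fenwick, not Sylston. Condition met.
  (c) The operative events occurred in Sylston, which satisfies one of the alternatives. Condition met.
  (d) The plaintiff resides in Fenwick, which is not Casston. Condition met.
  → All conditions met; jurisdiction exists.
The Casston Regional Court:
  (a) The plaintiff resides in Fenwick, which is not Casston, so one alternative holds. Met.
  (b) Bram Quill resides in Casston, so one alternative holds. Satisfied.
  (c) The amount in controversy is USD 390,000, which meets the $10,000 floor — that alternative is enough. Condition met.
  (d) The contract was executed in Casston, so this disjunct is met. Met.
  → Jurisdiction lies.
The Wynport High Bench:
  (a) The plaintiff resides in Fenwick, which is not Sylston. Met.
  (b) The claim is a contract claim, not a tort claim, so this disjunct is met. Satisfied.
  (c) The amount in controversy is 390,000 dollars, which meets the USD 75,000 floor — that alternative is enough. Satisfied.
  (d) The claim does not concern real property; no party resides in Wynport — every alternative fails. The proviso rescues it, though: the claim is a contract claim. Condition met.
  → Every requirement is satisfied — jurisdiction.

the Casston Regional Court; the Circuit Court of Sylport; the Sylston High Bench; the Wynport High Bench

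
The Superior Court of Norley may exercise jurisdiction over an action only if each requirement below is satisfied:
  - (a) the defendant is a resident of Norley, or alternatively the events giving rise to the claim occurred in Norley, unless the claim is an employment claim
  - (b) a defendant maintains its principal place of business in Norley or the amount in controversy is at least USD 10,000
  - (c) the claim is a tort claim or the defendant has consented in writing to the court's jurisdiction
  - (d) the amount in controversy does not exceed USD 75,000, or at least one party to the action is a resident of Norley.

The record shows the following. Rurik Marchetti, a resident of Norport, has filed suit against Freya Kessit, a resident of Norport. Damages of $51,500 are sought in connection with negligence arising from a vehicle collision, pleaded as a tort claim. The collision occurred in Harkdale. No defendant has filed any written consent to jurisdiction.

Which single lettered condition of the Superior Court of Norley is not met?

The Superior Court of Norley:
  (a) The defendant resides in Norport, not Norley; the operative events occurred in Harkdale, not Norley — none of the alternatives is met. The proviso offers no rescue either, since the claim is a tort claim, not an employment claim. Not satisfied.
  (b) The amount in controversy is USD 51,500, which meets the USD 10,000 floor — that alternative is enough. Met.
  (c) The claim is a tort claim, so this disjunct is met. Satisfied.
  (d) The amount in controversy is $51,500, within the $75,000 ceiling, so this disjunct is met. Condition met.
Only condition (a) fails.

(a)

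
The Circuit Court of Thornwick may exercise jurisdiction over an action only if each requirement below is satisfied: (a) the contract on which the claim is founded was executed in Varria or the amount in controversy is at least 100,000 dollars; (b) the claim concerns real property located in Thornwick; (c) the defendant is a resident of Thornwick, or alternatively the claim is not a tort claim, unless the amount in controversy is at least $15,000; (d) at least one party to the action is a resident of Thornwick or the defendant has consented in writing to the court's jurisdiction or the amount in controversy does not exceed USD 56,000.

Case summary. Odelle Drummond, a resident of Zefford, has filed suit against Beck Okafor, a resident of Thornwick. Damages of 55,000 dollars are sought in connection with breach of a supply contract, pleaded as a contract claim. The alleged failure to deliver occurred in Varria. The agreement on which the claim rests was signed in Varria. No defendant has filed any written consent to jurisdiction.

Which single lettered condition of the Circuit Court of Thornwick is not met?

(b)

The Circuit Court of Thornwick:
  (a) The contract was executed in Varria, so one alternative holds. Satisfied.
  (b) The claim does not concern real property. Not met.
  (c) The defendant resides in Thornwick, which satisfies one of the alternatives. Satisfied.
  (d) Beck Okafor resides in Thornwick, so this disjunct is met. Met.
Only condition (b) fails.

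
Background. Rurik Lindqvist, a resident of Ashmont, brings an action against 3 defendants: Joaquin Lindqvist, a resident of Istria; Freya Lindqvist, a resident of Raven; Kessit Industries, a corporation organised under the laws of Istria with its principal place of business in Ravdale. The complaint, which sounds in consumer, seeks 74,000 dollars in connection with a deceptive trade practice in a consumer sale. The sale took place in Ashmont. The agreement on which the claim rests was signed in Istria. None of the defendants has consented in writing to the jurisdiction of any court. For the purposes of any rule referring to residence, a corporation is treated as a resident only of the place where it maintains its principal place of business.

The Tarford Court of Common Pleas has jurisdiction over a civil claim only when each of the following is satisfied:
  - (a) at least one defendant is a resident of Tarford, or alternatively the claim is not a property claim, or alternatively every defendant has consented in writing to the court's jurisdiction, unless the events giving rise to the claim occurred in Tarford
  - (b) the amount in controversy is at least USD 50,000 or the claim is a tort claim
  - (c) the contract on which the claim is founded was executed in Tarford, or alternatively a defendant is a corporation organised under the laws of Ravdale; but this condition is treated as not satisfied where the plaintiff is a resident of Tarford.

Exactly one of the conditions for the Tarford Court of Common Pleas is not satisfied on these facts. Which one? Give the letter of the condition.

The Tarford Court of Common Pleas:
  (a) The claim is a consumer claim, not a property claim, so this disjunct is met. Condition met.
  (b) The amount in controversy is $74,000, which meets the $50,000 floor — that alternative is enough. Met.
  (c) The contract was executed in Istria, not Tarford; the corporate defendant(s) are organised in Istria, not Ravdale — no alternative holds. Not met.
Only condition (c) fails.

(c)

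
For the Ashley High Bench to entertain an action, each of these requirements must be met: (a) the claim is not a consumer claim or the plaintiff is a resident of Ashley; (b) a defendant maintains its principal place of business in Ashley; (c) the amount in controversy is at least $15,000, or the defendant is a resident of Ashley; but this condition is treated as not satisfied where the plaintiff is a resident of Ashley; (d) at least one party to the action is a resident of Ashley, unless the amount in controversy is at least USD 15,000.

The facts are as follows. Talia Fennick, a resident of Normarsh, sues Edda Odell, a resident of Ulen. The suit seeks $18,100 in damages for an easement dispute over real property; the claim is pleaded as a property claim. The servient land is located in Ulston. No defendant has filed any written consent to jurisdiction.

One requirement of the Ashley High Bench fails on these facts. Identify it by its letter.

The Ashley High Bench:
  (a) The claim is a property claim, not a consumer claim, which satisfies one of the alternatives. Satisfied.
  (b) No defendant is a corporation. Not satisfied.
  (c) The amount in controversy is 18,100 dollars, which meets the 15,000 dollars floor — that alternative is enough. The carve-out does not apply: the plaintiff resides in Normarsh, not Ashley. Met.
  (d) No party resides in Ashley. However, the amount in controversy is 18,100 dollars, which meets the USD 15,000 floor, so the 'unless' proviso supplies this condition. Satisfied.
Only condition (b) fails.

(b)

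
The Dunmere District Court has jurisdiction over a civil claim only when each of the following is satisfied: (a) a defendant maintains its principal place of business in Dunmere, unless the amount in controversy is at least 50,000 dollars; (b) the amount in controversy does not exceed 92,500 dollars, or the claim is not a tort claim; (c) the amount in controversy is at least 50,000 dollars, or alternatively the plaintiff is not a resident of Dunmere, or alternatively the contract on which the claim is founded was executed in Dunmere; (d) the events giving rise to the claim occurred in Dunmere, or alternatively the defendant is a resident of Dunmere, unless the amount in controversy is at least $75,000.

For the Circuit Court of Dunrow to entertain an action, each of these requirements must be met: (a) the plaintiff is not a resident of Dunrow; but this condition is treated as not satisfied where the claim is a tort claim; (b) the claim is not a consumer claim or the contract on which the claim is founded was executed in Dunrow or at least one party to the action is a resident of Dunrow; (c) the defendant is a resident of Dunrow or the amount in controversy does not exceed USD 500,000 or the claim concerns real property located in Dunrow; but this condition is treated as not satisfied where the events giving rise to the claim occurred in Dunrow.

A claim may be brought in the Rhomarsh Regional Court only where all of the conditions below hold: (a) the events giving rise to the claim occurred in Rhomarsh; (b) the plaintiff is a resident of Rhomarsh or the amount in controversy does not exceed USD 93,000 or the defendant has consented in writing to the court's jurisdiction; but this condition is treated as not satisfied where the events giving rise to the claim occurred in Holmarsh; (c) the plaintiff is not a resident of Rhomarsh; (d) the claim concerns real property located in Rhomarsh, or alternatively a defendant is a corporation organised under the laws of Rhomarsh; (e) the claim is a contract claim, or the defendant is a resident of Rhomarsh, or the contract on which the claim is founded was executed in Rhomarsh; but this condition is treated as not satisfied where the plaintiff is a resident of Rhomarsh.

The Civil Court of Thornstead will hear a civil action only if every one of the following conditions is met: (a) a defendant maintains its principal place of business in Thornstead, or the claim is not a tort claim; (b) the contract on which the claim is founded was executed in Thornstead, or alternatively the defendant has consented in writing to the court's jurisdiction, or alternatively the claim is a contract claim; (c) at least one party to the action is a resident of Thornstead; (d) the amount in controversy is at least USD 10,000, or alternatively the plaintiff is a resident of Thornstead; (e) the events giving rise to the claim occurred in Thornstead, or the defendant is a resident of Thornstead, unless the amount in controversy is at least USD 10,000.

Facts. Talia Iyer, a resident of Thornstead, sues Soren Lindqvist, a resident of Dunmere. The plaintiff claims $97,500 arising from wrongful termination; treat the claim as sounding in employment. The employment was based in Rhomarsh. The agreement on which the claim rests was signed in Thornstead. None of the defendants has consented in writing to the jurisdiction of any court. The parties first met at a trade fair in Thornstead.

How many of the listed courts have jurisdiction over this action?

The Dunmere District Court:
  (a) No defendant is a corporation. But the amount in controversy is USD 97,500, which meets the 50,000 dollars floor, and the 'unless' clause therefore excuses the requirement. Satisfied.
  (b) The claim is an employment claim, not a tort claim, so this disjunct is met. Condition met.
  (c) The amount in controversy is 97,500 dollars, which meets the USD 50,000 floor — that alternative is enough. Met.
  (d) The defendant resides in Dunmere — that alternative is enough. Met.
  → The court has jurisdiction.
The Circuit Court of Dunrow:
  (a) The plaintiff resides in Thornstead, which is not Dunrow. The carve-out does not apply: the claim is an employment claim, not a tort claim. Met.
  (b) The claim is an employment claim, not a consumer claim, so one alternative holds. Met.
  (c) The amount in controversy is $97,500, within the 500,000 dollars ceiling — that alternative is enough. The exception is not triggered, since the operative events occurred in Rhomarsh, not Dunrow. Met.
  → All conditions met; jurisdiction exists.
The Rhomarsh Regional Court:
  (a) The operative events occurred in Rhomarsh. Condition met.
  (b) The plaintiff resides in Thornstead, not Rhomarsh; the amount in controversy is $97,500, above the $93,000 ceiling; no such written consent has been filed — every alternative fails. Not met.
  (c) The plaintiff resides in Thornstead, which is not Rhomarsh. Condition met.
  (d) The claim does not concern real property; no defendant is a corporation — none of the alternatives is met. Condition not met.
  (e) The claim is an employment claim, not a contract claim; the defendant resides in Dunmere, not Rhomarsh; the contract was executed in Thornstead, not Rhomarsh — every alternative fails. Not met.
  → Not every requirement is met — no jurisdiction.
The Civil Court of Thornstead:
  (a) The claim is an employment claim, not a tort claim, so this disjunct is met. Condition met.
  (b) The contract was executed in Thornstead, which satisfies one of the alternatives. Met.
  (c) Talia Iyer resides in Thornstead. Met.
  (d) The amount in controversy is $97,500, which meets the USD 10,000 floor, which satisfies one of the alternatives. Condition met.
  (e) The operative events occurred in Rhomarsh, not Thornstead; the defendant resides in Dunmere, not Thornstead — every alternative fails. But the amount in controversy is $97,500, which meets the 10,000 dollars floor, and the 'unless' clause therefore excuses the requirement. Satisfied.
  → The court has jurisdiction.
Courts with jurisdiction: the Dunmere District Court, the Circuit Court of Dunrow, the Civil Court of Thornstead — 3 in total.

3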